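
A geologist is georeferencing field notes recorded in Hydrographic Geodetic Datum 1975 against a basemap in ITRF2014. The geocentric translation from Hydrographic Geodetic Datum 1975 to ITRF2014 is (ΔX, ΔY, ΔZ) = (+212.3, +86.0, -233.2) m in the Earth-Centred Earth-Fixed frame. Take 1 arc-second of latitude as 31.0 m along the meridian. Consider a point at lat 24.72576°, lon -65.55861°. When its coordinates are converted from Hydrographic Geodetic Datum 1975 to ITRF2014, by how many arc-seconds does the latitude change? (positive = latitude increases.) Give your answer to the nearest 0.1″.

sin φ = 0.418275, cos φ = 0.908320, sin λ = -0.910385, cos λ = 0.413762.
North component: ΔN = −sin φ cos λ·ΔX − sin φ sin λ·ΔY + cos φ·ΔZ = −(0.418275)(0.413762)(212.3) − (0.418275)(-0.910385)(86.0) + (0.908320)(-233.2) = -215.81 m.
1° of latitude spans 3600 × 31.00 = 111600 m, so Δφ = -215.81 / 111600 × 3600 = -6.962″.

Δφ = -7.0″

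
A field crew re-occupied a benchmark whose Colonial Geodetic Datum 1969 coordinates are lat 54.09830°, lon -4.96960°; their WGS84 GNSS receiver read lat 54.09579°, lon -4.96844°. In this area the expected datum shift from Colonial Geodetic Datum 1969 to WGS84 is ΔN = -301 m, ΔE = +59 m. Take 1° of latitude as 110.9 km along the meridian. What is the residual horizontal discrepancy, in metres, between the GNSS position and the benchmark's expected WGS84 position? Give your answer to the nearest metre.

28 m

Observed coordinate differences: Δφ = -0.00251°, Δλ = +0.00116°.
Converting to metres (1° lat = 110900 m, cos φ = 0.586396): observed ΔN = -278.4 m, observed ΔE = 75.4 m.
Subtracting the expected shift leaves a residual of -278.4 − (-301) = 22.6 m north and 75.4 − (59) = 16.4 m east.
Residual distance = √(22.6² + 16.4²) = 28.0 m.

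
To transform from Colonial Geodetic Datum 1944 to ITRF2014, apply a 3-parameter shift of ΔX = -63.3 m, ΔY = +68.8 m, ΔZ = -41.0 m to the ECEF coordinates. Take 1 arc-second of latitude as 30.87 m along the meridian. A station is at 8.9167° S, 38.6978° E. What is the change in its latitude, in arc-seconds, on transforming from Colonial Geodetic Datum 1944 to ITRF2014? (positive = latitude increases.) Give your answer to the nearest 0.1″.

Δφ = -1.3″

sin φ = -0.154998, cos φ = 0.987915, sin λ = 0.625213, cos λ = 0.780454.
North component: ΔN = −sin φ cos λ·ΔX − sin φ sin λ·ΔY + cos φ·ΔZ = −(-0.154998)(0.780454)(-63.3) − (-0.154998)(0.625213)(68.8) + (0.987915)(-41.0) = -41.49 m.
1° of latitude spans 3600 × 30.87 = 111132 m, so Δφ = -41.49 / 111132 × 3600 = -1.344″.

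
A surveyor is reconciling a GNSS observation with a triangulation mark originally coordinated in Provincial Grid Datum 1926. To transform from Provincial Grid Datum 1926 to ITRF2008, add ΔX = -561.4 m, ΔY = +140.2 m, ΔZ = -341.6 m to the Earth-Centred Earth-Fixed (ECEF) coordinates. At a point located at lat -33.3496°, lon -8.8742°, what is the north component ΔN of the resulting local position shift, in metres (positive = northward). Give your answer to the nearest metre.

The local north axis is (−sin φ cos λ, −sin φ sin λ, cos φ), giving ΔN = -304.933 − 11.890 − 285.349 = -602.17 m.

ΔN = -602 m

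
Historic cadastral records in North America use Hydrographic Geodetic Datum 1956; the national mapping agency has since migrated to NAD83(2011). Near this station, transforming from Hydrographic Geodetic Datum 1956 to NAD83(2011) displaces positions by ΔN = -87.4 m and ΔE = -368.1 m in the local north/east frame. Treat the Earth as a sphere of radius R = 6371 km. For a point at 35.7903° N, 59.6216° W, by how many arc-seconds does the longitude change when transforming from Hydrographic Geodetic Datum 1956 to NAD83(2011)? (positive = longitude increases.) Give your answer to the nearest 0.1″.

Δλ = -14.7″

At latitude 35.7903°, cos φ = 0.811163.
One radian of longitude at latitude φ spans R cos φ, so Δλ = ΔE / (R cos φ) = -368.1 / (6371000 × 0.811163) = -7.1228e-05 rad = -14.692″.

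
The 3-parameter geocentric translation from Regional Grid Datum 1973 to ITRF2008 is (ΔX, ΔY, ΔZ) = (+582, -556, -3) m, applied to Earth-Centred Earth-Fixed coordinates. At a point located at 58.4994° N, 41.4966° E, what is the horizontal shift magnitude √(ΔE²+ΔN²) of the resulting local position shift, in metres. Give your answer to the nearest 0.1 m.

The local east axis at (φ, λ) is (−sin λ, cos λ, 0), so ΔE = −sin(41.4966°)·582 + cos(41.4966°)·(-556) = -802.06 m.
The local north axis is (−sin φ cos λ, −sin φ sin λ, cos φ), giving ΔN = -371.676 + 314.104 − 1.568 = -59.14 m.
Horizontal magnitude = √(ΔE² + ΔN²) = √((-802.06)² + (-59.14)²) = 804.24 m.

804.2 m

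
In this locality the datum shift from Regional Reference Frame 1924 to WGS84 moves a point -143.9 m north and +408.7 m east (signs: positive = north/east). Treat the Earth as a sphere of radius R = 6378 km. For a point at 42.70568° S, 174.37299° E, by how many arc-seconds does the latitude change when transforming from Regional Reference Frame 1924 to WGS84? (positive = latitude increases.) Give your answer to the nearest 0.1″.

Δφ = -4.7″

On a sphere of radius R, 1 rad of latitude = R, so Δφ = ΔN / R = -143.9 / 6378000 = -2.2562e-05 rad = -4.654″.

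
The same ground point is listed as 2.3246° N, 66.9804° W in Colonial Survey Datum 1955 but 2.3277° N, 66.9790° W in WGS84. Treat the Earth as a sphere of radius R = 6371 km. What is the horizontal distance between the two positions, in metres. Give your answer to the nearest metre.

378 m

Δφ = 2.3277° − 2.3246° = +0.0031°; Δλ = -66.9790° − -66.9804° = +0.0014°.
1° along a meridian = πR/180 = 111195 m.
ΔN = Δφ × 111195 = 344.7 m; ΔE = Δλ × 111195 × cos(2.3246°) = +0.0014 × 111195 × 0.999177 = 155.5 m.
Distance = √(ΔE² + ΔN²) = √(155.5² + 344.7²) = 378.2 m.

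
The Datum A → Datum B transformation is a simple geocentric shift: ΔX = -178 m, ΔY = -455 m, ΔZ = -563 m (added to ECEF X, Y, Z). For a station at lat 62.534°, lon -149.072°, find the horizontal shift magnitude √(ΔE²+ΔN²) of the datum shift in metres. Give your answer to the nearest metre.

At φ = 62.534°, λ = -149.072°: sin φ = 0.887285, cos φ = 0.461222, sin λ = -0.513961, cos λ = -0.857814.
ΔE = −sin λ·ΔX + cos λ·ΔY = −(-0.513961)·(-178) + (-0.857814)·(-455) = 298.82 m.
ΔN = −sin φ cos λ·ΔX − sin φ sin λ·ΔY + cos φ·ΔZ = −(0.887285)(-0.857814)(-178) − (0.887285)(-0.513961)(-455) + (0.461222)(-563) = -602.64 m.
Horizontal magnitude = √(ΔE² + ΔN²) = √(298.82² + (-602.64)²) = 672.66 m.

673 m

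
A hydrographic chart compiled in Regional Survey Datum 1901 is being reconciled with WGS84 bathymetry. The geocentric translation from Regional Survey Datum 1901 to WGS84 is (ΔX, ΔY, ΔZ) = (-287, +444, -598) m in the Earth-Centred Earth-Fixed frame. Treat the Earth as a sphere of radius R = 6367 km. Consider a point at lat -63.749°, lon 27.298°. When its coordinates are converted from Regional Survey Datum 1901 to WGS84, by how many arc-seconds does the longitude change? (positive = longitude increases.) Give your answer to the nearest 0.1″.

Δλ = 38.5″

sin φ = -0.896865, cos φ = 0.442304, sin λ = 0.458619, cos λ = 0.888633.
East component: ΔE = −sin λ·ΔX + cos λ·ΔY = −(0.458619)(-287) + (0.888633)(444) = 526.18 m.
1° of latitude spans πR/180 = 111125 m; at latitude φ, 1° of longitude spans that × cos φ = 49151.1 m, so Δλ = 526.18 / 49151.1 × 3600 = 38.539″.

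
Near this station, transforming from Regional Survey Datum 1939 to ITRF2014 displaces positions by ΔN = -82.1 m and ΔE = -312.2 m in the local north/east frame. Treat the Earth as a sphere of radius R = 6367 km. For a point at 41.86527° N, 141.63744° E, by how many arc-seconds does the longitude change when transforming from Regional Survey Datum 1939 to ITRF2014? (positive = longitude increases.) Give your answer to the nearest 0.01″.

Δλ = -13.58″

At latitude 41.86527°, cos φ = 0.744716.
One radian of longitude at latitude φ spans R cos φ, so Δλ = ΔE / (R cos φ) = -312.2 / (6367000 × 0.744716) = -6.5843e-05 rad = -13.581″.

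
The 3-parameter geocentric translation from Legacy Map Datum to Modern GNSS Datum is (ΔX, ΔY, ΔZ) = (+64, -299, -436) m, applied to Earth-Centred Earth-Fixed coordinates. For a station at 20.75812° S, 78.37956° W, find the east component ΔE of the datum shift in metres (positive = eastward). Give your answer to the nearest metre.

At φ = -20.75812°, λ = -78.37956°: sin φ = -0.354424, cos φ = 0.935085, sin λ = -0.979503, cos λ = 0.201427.
ΔE = −sin λ·ΔX + cos λ·ΔY = −(-0.979503)·(64) + (0.201427)·(-299) = 2.46 m.

ΔE = 2 m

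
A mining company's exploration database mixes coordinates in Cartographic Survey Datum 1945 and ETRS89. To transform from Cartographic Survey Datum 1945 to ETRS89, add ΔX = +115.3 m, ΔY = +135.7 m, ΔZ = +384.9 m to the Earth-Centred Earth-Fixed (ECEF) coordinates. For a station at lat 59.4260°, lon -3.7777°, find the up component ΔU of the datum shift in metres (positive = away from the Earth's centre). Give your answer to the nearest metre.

ΔU = 385 m

The local up (radial) axis is (cos φ cos λ, cos φ sin λ, sin φ), giving ΔU = 58.520 − 4.548 + 331.388 = 385.36 m.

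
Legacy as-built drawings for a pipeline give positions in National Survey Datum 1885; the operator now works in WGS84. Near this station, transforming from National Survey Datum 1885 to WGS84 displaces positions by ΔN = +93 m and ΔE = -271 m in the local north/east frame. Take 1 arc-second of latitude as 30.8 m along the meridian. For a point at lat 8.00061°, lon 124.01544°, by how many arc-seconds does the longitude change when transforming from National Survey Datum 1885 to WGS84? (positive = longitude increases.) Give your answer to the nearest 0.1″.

Δλ = -8.9″

At latitude 8.00061°, cos φ = 0.990267.
1″ of longitude at this latitude = 30.80 × cos φ = 30.5002 m, so Δλ = -271.0 / 30.5002 = -8.885″.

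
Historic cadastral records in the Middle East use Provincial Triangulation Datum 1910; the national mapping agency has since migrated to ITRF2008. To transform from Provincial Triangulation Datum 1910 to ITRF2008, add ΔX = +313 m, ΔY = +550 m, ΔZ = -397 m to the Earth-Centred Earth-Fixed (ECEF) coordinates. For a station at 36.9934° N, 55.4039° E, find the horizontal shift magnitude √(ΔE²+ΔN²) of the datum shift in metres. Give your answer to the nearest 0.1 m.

698.6 m

At φ = 36.9934°, λ = 55.4039°: sin φ = 0.601723, cos φ = 0.798705, sin λ = 0.823175, cos λ = 0.567788.
ΔE = −sin λ·ΔX + cos λ·ΔY = −(0.823175)·(313) + (0.567788)·(550) = 54.63 m.
ΔN = −sin φ cos λ·ΔX − sin φ sin λ·ΔY + cos φ·ΔZ = −(0.601723)(0.567788)(313) − (0.601723)(0.823175)(550) + (0.798705)(-397) = -696.45 m.
Horizontal magnitude = √(ΔE² + ΔN²) = √(54.63² + (-696.45)²) = 698.59 m.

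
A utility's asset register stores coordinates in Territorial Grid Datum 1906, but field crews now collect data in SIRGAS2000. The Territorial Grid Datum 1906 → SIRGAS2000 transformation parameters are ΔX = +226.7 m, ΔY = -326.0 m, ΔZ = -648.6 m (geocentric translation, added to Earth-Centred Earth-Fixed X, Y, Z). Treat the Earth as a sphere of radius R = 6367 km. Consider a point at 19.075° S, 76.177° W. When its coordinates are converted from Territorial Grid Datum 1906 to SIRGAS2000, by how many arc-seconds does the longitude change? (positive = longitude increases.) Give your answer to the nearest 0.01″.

sin φ = -0.326806, cos φ = 0.945092, sin λ = -0.971038, cos λ = 0.238923.
East component: ΔE = −sin λ·ΔX + cos λ·ΔY = −(-0.971038)(226.7) + (0.238923)(-326.0) = 142.25 m.
1° of latitude spans πR/180 = 111125 m; at latitude φ, 1° of longitude spans that × cos φ = 105023.4 m, so Δλ = 142.25 / 105023.4 × 3600 = 4.876″.

Δλ = 4.88″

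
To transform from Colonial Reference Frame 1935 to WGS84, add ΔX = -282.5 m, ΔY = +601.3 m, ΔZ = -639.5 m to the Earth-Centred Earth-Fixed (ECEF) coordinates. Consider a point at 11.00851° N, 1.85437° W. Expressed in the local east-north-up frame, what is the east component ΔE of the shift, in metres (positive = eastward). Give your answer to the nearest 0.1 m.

ΔE = 591.8 m

The local east axis at (φ, λ) is (−sin λ, cos λ, 0), so ΔE = −sin(-1.85437°)·(-282.5) + cos(-1.85437°)·601.3 = 591.84 m.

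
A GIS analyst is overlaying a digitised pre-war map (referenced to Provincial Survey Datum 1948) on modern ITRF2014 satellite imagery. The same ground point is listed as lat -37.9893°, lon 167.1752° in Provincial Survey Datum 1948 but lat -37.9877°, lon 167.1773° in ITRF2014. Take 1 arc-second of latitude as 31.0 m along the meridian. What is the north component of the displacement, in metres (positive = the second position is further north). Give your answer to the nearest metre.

Δφ = -37.9877° − -37.9893° = +0.0016°; Δλ = 167.1773° − 167.1752° = +0.0021°.
1° of latitude = 3600 × 31.00 = 111600 m.
ΔN = Δφ × 111600 = 178.6 m; ΔE = Δλ × 111600 × cos(-37.9893°) = +0.0021 × 111600 × 0.788126 = 184.7 m.

ΔN = 179 m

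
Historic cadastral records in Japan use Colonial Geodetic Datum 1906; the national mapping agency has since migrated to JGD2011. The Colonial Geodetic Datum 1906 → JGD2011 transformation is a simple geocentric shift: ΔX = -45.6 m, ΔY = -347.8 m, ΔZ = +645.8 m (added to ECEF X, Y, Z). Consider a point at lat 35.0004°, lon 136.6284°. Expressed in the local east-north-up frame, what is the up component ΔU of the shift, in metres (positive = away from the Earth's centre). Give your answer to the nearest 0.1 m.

At φ = 35.0004°, λ = 136.6284°: sin φ = 0.573582, cos φ = 0.819148, sin λ = 0.686727, cos λ = -0.726915.
ΔU = cos φ cos λ·ΔX + cos φ sin λ·ΔY + sin φ·ΔZ = (0.819148)(-0.726915)(-45.6) + (0.819148)(0.686727)(-347.8) + (0.573582)(645.8) = 201.92 m.

ΔU = 201.9 m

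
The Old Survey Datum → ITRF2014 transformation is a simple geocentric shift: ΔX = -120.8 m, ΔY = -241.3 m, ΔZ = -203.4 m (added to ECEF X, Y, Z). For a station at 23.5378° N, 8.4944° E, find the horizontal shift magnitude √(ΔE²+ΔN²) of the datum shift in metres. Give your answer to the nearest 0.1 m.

253.5 m

At φ = 23.5378°, λ = 8.4944°: sin φ = 0.399354, cos φ = 0.916797, sin λ = 0.147713, cos λ = 0.989030.
ΔE = −sin λ·ΔX + cos λ·ΔY = −(0.147713)·(-120.8) + (0.989030)·(-241.3) = -220.81 m.
ΔN = −sin φ cos λ·ΔX − sin φ sin λ·ΔY + cos φ·ΔZ = −(0.399354)(0.989030)(-120.8) − (0.399354)(0.147713)(-241.3) + (0.916797)(-203.4) = -124.53 m.
Horizontal magnitude = √(ΔE² + ΔN²) = √((-220.81)² + (-124.53)²) = 253.50 m.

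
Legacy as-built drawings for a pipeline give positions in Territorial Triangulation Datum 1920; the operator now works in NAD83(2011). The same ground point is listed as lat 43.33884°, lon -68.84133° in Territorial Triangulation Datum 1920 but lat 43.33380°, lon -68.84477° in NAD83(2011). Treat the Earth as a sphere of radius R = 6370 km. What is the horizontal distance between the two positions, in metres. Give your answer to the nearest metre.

Δφ = 43.33380° − 43.33884° = -0.00504°; Δλ = -68.84477° − -68.84133° = -0.00344°.
1° along a meridian = πR/180 = 111177 m.
ΔN = Δφ × 111177 = -560.3 m; ΔE = Δλ × 111177 × cos(43.33884°) = -0.00344 × 111177 × 0.727308 = -278.2 m.
Distance = √(ΔE² + ΔN²) = √((-278.2)² + (-560.3)²) = 625.6 m.

626 m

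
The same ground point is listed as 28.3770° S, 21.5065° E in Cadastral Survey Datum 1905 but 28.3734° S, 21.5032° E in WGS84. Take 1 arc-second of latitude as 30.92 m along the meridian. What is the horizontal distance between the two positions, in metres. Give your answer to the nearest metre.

515 m

Δφ = -28.3734° − -28.3770° = +0.0036°; Δλ = 21.5032° − 21.5065° = -0.0033°.
1° of latitude = 3600 × 30.92 = 111312 m.
ΔN = Δφ × 111312 = 400.7 m; ΔE = Δλ × 111312 × cos(-28.3770°) = -0.0033 × 111312 × 0.879839 = -323.2 m.
Distance = √(ΔE² + ΔN²) = √((-323.2)² + 400.7²) = 514.8 m.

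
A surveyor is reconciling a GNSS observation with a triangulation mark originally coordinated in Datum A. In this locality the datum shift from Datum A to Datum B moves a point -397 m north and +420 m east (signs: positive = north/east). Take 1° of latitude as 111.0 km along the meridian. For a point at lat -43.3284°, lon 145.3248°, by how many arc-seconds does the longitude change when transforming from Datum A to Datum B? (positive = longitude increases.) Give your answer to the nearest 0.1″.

Δλ = 18.7″

At latitude -43.3284°, cos φ = 0.727433.
1° of longitude at this latitude = 111.0 × cos φ = 80.75 km, so Δλ = 420.0 / 80745.0 = 0.0052016° = 18.726″.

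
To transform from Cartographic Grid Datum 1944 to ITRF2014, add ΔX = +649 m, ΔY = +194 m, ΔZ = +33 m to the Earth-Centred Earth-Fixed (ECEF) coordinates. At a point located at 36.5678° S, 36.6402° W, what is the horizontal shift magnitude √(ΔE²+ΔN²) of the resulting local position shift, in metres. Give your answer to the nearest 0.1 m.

At φ = -36.5678°, λ = -36.6402°: sin φ = -0.595774, cos φ = 0.803152, sin λ = -0.596788, cos λ = 0.802399.
ΔE = −sin λ·ΔX + cos λ·ΔY = −(-0.596788)·(649) + (0.802399)·(194) = 542.98 m.
ΔN = −sin φ cos λ·ΔX − sin φ sin λ·ΔY + cos φ·ΔZ = −(-0.595774)(0.802399)(649) − (-0.595774)(-0.596788)(194) + (0.803152)(33) = 267.78 m.
Horizontal magnitude = √(ΔE² + ΔN²) = √(542.98² + 267.78²) = 605.42 m.

605.4 m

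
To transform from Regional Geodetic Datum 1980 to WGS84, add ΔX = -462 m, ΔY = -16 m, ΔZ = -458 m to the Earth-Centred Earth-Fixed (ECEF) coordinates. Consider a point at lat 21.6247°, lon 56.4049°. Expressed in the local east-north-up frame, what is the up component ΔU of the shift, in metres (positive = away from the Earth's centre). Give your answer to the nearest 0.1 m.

The local up (radial) axis is (cos φ cos λ, cos φ sin λ, sin φ), giving ΔU = -237.642 − 12.389 − 168.785 = -418.82 m.

ΔU = -418.8 m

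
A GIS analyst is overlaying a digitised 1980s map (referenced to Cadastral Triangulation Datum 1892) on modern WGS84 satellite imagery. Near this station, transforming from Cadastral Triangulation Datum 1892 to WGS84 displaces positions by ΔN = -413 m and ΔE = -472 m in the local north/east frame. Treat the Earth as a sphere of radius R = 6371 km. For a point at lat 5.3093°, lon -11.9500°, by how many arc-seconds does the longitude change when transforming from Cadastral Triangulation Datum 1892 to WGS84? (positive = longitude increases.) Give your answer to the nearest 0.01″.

Δλ = -15.35″

At latitude 5.3093°, cos φ = 0.995710.
One radian of longitude at latitude φ spans R cos φ, so Δλ = ΔE / (R cos φ) = -472.0 / (6371000 × 0.995710) = -7.4405e-05 rad = -15.347″.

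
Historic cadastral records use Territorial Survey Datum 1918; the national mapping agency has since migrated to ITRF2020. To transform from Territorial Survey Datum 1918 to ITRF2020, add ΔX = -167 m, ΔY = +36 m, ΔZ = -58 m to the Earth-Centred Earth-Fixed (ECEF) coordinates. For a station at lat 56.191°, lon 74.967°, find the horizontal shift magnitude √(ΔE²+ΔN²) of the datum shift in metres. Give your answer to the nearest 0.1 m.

At φ = 56.191°, λ = 74.967°: sin φ = 0.830897, cos φ = 0.556426, sin λ = 0.965777, cos λ = 0.259375.
ΔE = −sin λ·ΔX + cos λ·ΔY = −(0.965777)·(-167) + (0.259375)·(36) = 170.62 m.
ΔN = −sin φ cos λ·ΔX − sin φ sin λ·ΔY + cos φ·ΔZ = −(0.830897)(0.259375)(-167) − (0.830897)(0.965777)(36) + (0.556426)(-58) = -25.17 m.
Horizontal magnitude = √(ΔE² + ΔN²) = √(170.62² + (-25.17)²) = 172.47 m.

172.5 m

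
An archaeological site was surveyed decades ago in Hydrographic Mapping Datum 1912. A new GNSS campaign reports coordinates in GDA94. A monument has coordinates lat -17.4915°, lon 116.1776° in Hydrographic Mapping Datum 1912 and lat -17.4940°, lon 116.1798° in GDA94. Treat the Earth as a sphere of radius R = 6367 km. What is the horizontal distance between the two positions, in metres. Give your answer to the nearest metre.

Δφ = -17.4940° − -17.4915° = -0.0025°; Δλ = 116.1798° − 116.1776° = +0.0022°.
1° along a meridian = πR/180 = 111125 m.
ΔN = Δφ × 111125 = -277.8 m; ΔE = Δλ × 111125 × cos(-17.4915°) = +0.0022 × 111125 × 0.953762 = 233.2 m.
Distance = √(ΔE² + ΔN²) = √(233.2² + (-277.8)²) = 362.7 m.

363 m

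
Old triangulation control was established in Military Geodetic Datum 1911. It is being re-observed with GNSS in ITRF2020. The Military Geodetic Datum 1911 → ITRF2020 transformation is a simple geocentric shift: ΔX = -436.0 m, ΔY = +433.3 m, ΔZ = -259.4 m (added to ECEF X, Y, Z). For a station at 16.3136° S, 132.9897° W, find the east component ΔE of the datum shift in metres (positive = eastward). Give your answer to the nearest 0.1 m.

ΔE = -614.4 m

At φ = -16.3136°, λ = -132.9897°: sin φ = -0.280895, cos φ = 0.959739, sin λ = -0.731476, cos λ = -0.681867.
ΔE = −sin λ·ΔX + cos λ·ΔY = −(-0.731476)·(-436.0) + (-0.681867)·(433.3) = -614.38 m.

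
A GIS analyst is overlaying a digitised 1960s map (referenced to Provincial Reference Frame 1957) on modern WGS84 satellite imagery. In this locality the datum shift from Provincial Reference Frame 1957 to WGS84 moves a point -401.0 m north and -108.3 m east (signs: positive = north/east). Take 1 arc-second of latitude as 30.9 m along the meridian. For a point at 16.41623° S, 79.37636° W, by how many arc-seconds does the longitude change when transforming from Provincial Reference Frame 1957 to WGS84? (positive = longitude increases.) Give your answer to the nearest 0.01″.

At latitude -16.41623°, cos φ = 0.959234.
1″ of longitude at this latitude = 30.90 × cos φ = 29.6403 m, so Δλ = -108.3 / 29.6403 = -3.654″.

Δλ = -3.65″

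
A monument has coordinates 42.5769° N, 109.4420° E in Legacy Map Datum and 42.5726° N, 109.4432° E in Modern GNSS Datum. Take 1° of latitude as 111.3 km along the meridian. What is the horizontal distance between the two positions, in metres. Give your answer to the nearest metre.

Δφ = 42.5726° − 42.5769° = -0.0043°; Δλ = 109.4432° − 109.4420° = +0.0012°.
ΔN = Δφ × 111300 = -478.6 m; ΔE = Δλ × 111300 × cos(42.5769°) = +0.0012 × 111300 × 0.736370 = 98.3 m.
Distance = √(ΔE² + ΔN²) = √(98.3² + (-478.6)²) = 488.6 m.

489 m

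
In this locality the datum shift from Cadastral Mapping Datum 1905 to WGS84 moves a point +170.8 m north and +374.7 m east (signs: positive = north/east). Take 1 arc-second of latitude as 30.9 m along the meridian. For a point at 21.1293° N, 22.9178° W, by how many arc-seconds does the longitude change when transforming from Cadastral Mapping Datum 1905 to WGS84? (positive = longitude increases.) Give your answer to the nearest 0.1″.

Δλ = 13.0″

At latitude 21.1293°, cos φ = 0.932769.
1″ of longitude at this latitude = 30.90 × cos φ = 28.8226 m, so Δλ = 374.7 / 28.8226 = 13.000″.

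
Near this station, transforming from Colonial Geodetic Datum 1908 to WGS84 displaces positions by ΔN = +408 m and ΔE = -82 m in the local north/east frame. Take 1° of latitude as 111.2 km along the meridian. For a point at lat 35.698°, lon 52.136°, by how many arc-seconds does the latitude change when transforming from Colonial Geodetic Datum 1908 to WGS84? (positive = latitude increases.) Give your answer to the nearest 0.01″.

1° of latitude = 111.2 km, so Δφ = 408.0 / 111200 = 0.0036691° = 13.209″.

Δφ = 13.21″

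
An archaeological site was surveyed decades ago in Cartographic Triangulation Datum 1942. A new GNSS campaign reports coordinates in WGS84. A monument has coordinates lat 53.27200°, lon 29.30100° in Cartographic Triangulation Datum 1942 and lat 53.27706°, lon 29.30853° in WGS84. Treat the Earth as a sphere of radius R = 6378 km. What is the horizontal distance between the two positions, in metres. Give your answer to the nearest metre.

754 m

Δφ = 53.27706° − 53.27200° = +0.00506°; Δλ = 29.30853° − 29.30100° = +0.00753°.
1° along a meridian = πR/180 = 111317 m.
ΔN = Δφ × 111317 = 563.3 m; ΔE = Δλ × 111317 × cos(53.27200°) = +0.00753 × 111317 × 0.598017 = 501.3 m.
Distance = √(ΔE² + ΔN²) = √(501.3² + 563.3²) = 754.0 m.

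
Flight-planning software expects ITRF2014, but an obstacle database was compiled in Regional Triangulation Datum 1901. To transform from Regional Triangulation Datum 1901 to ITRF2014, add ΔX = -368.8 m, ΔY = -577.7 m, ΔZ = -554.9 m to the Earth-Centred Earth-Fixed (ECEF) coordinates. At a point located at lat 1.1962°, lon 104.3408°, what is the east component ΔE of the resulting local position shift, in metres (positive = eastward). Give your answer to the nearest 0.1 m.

At φ = 1.1962°, λ = 104.3408°: sin φ = 0.020876, cos φ = 0.999782, sin λ = 0.968840, cos λ = -0.247689.
ΔE = −sin λ·ΔX + cos λ·ΔY = −(0.968840)·(-368.8) + (-0.247689)·(-577.7) = 500.40 m.

ΔE = 500.4 m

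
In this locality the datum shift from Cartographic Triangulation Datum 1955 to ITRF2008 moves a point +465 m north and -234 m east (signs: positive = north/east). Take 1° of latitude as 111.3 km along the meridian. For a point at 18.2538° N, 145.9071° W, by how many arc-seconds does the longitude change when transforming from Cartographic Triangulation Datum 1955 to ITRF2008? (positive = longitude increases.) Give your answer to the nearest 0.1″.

At latitude 18.2538°, cos φ = 0.949678.
1° of longitude at this latitude = 111.3 × cos φ = 105.70 km, so Δλ = -234.0 / 105699.2 = -0.0022138° = -7.970″.

Δλ = -8.0″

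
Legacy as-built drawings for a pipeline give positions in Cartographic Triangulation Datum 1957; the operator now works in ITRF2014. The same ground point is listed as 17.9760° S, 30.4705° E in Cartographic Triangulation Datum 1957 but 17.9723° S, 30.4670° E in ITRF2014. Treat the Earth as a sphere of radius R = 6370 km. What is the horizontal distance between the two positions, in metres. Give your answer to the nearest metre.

Δφ = -17.9723° − -17.9760° = +0.0037°; Δλ = 30.4670° − 30.4705° = -0.0035°.
1° along a meridian = πR/180 = 111177 m.
ΔN = Δφ × 111177 = 411.4 m; ΔE = Δλ × 111177 × cos(-17.9760°) = -0.0035 × 111177 × 0.951186 = -370.1 m.
Distance = √(ΔE² + ΔN²) = √((-370.1)² + 411.4²) = 553.4 m.

553 m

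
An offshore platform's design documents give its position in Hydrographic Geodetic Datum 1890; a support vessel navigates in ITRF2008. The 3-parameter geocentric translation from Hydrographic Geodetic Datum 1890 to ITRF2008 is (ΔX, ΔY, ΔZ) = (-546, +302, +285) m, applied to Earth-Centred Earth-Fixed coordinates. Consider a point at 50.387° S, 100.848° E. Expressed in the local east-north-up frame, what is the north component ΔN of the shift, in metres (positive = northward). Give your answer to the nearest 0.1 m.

The local north axis is (−sin φ cos λ, −sin φ sin λ, cos φ), giving ΔN = 79.163 + 228.494 + 181.716 = 489.37 m.

ΔN = 489.4 m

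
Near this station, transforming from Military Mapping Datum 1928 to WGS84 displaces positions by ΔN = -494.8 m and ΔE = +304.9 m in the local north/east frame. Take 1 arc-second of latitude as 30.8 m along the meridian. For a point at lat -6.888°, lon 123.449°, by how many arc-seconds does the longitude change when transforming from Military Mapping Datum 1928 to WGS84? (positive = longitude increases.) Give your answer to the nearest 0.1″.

Δλ = 10.0″

At latitude -6.888°, cos φ = 0.992782.
1″ of longitude at this latitude = 30.80 × cos φ = 30.5777 m, so Δλ = 304.9 / 30.5777 = 9.971″.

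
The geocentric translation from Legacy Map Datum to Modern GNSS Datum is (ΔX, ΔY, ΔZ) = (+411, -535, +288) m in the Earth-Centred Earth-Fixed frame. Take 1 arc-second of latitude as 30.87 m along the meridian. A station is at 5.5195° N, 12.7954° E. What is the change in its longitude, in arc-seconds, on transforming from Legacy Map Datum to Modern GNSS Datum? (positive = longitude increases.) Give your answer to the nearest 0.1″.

sin φ = 0.096185, cos φ = 0.995364, sin λ = 0.221470, cos λ = 0.975167.
East component: ΔE = −sin λ·ΔX + cos λ·ΔY = −(0.221470)(411) + (0.975167)(-535) = -612.74 m.
1° of latitude spans 3600 × 30.87 = 111132 m; at latitude φ, 1° of longitude spans that × cos φ = 110616.7 m, so Δλ = -612.74 / 110616.7 × 3600 = -19.941″.

Δλ = -19.9″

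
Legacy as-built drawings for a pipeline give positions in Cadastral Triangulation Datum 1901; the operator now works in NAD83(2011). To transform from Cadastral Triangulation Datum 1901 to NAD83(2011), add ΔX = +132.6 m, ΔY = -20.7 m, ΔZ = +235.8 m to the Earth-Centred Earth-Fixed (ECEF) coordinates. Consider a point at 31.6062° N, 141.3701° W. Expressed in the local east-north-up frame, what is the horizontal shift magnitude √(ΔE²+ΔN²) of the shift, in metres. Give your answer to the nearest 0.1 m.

At φ = 31.6062°, λ = -141.3701°: sin φ = 0.524078, cos φ = 0.851670, sin λ = -0.624287, cos λ = -0.781195.
ΔE = −sin λ·ΔX + cos λ·ΔY = −(-0.624287)·(132.6) + (-0.781195)·(-20.7) = 98.95 m.
ΔN = −sin φ cos λ·ΔX − sin φ sin λ·ΔY + cos φ·ΔZ = −(0.524078)(-0.781195)(132.6) − (0.524078)(-0.624287)(-20.7) + (0.851670)(235.8) = 248.34 m.
Horizontal magnitude = √(ΔE² + ΔN²) = √(98.95² + 248.34²) = 267.33 m.

267.3 m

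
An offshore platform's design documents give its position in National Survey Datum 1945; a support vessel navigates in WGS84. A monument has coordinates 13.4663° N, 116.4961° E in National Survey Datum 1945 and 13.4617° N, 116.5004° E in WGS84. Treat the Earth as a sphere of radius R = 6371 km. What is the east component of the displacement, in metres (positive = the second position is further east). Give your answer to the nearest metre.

ΔE = 465 m

Δφ = 13.4617° − 13.4663° = -0.0046°; Δλ = 116.5004° − 116.4961° = +0.0043°.
1° along a meridian = πR/180 = 111195 m.
ΔN = Δφ × 111195 = -511.5 m; ΔE = Δλ × 111195 × cos(13.4663°) = +0.0043 × 111195 × 0.972507 = 465.0 m.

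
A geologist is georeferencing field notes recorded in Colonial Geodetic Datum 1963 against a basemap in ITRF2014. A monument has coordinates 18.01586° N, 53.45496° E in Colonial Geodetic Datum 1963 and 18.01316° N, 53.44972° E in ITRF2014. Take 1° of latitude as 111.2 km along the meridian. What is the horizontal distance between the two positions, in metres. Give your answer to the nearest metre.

630 m

Δφ = 18.01316° − 18.01586° = -0.00270°; Δλ = 53.44972° − 53.45496° = -0.00524°.
ΔN = Δφ × 111200 = -300.2 m; ΔE = Δλ × 111200 × cos(18.01586°) = -0.00524 × 111200 × 0.950971 = -554.1 m.
Distance = √(ΔE² + ΔN²) = √((-554.1)² + (-300.2)²) = 630.2 m.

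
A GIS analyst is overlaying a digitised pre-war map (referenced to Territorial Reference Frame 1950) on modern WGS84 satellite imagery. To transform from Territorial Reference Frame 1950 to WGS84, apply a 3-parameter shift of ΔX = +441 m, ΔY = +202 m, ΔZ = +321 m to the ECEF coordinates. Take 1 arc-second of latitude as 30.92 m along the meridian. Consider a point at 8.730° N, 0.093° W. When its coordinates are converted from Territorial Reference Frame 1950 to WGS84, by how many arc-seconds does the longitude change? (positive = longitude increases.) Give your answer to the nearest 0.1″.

sin φ = 0.151778, cos φ = 0.988415, sin λ = -0.001623, cos λ = 0.999999.
East component: ΔE = −sin λ·ΔX + cos λ·ΔY = −(-0.001623)(441) + (0.999999)(202) = 202.72 m.
1° of latitude spans 3600 × 30.92 = 111312 m; at latitude φ, 1° of longitude spans that × cos φ = 110022.4 m, so Δλ = 202.72 / 110022.4 × 3600 = 6.633″.

Δλ = 6.6″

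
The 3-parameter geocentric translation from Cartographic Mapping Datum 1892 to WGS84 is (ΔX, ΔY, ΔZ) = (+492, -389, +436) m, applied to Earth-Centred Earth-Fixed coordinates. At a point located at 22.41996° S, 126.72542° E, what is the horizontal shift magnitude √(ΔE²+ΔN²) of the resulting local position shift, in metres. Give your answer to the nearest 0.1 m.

At φ = -22.41996°, λ = 126.72542°: sin φ = -0.381392, cos φ = 0.924413, sin λ = 0.801510, cos λ = -0.597981.
ΔE = −sin λ·ΔX + cos λ·ΔY = −(0.801510)·(492) + (-0.597981)·(-389) = -161.73 m.
ΔN = −sin φ cos λ·ΔX − sin φ sin λ·ΔY + cos φ·ΔZ = −(-0.381392)(-0.597981)(492) − (-0.381392)(0.801510)(-389) + (0.924413)(436) = 171.92 m.
Horizontal magnitude = √(ΔE² + ΔN²) = √((-161.73)² + 171.92²) = 236.04 m.

236.0 m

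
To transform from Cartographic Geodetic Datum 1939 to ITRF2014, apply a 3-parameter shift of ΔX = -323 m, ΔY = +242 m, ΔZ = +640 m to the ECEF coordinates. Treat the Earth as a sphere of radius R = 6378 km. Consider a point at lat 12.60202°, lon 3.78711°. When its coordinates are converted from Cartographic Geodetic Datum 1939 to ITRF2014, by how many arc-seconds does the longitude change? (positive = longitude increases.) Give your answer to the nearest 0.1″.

Δλ = 8.7″

sin φ = 0.218178, cos φ = 0.975909, sin λ = 0.066049, cos λ = 0.997816.
East component: ΔE = −sin λ·ΔX + cos λ·ΔY = −(0.066049)(-323) + (0.997816)(242) = 262.81 m.
1° of latitude spans πR/180 = 111317 m; at latitude φ, 1° of longitude spans that × cos φ = 108635.4 m, so Δλ = 262.81 / 108635.4 × 3600 = 8.709″.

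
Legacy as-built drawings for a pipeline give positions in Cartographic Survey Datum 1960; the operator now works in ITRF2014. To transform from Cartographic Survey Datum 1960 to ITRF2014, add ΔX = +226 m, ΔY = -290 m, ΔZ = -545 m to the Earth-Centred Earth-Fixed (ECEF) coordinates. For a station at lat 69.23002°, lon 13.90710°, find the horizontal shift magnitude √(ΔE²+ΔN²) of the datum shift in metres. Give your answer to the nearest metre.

At φ = 69.23002°, λ = 13.90710°: sin φ = 0.935012, cos φ = 0.354617, sin λ = 0.240348, cos λ = 0.970687.
ΔE = −sin λ·ΔX + cos λ·ΔY = −(0.240348)·(226) + (0.970687)·(-290) = -335.82 m.
ΔN = −sin φ cos λ·ΔX − sin φ sin λ·ΔY + cos φ·ΔZ = −(0.935012)(0.970687)(226) − (0.935012)(0.240348)(-290) + (0.354617)(-545) = -333.21 m.
Horizontal magnitude = √(ΔE² + ΔN²) = √((-335.82)² + (-333.21)²) = 473.08 m.

473 m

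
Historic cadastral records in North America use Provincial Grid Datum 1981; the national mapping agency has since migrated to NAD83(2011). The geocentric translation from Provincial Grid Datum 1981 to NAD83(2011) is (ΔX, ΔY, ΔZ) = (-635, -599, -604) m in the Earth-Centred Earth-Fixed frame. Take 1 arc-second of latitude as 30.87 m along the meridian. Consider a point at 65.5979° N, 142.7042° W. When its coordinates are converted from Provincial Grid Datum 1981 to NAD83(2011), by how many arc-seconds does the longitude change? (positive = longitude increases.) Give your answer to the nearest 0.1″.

sin φ = 0.910669, cos φ = 0.413138, sin λ = -0.605930, cos λ = -0.795518.
East component: ΔE = −sin λ·ΔX + cos λ·ΔY = −(-0.605930)(-635) + (-0.795518)(-599) = 91.75 m.
1° of latitude spans 3600 × 30.87 = 111132 m; at latitude φ, 1° of longitude spans that × cos φ = 45912.8 m, so Δλ = 91.75 / 45912.8 × 3600 = 7.194″.

Δλ = 7.2″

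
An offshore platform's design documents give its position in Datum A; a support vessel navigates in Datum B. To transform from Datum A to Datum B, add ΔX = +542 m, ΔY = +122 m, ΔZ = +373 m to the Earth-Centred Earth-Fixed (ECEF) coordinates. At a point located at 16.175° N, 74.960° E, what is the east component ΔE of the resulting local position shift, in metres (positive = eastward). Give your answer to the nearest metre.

The local east axis at (φ, λ) is (−sin λ, cos λ, 0), so ΔE = −sin(74.960°)·542 + cos(74.960°)·122 = -491.78 m.

ΔE = -492 m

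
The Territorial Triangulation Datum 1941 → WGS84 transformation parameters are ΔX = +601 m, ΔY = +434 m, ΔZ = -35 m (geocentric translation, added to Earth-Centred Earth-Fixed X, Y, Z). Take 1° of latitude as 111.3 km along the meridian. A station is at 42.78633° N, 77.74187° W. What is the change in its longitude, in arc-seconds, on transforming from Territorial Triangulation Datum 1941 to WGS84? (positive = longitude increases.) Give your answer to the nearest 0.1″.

sin φ = 0.679266, cos φ = 0.733892, sin λ = -0.977201, cos λ = 0.212316.
East component: ΔE = −sin λ·ΔX + cos λ·ΔY = −(-0.977201)(601) + (0.212316)(434) = 679.44 m.
1° of latitude spans 111300 m; at latitude φ, 1° of longitude spans that × cos φ = 81682.2 m, so Δλ = 679.44 / 81682.2 × 3600 = 29.945″.

Δλ = 29.9″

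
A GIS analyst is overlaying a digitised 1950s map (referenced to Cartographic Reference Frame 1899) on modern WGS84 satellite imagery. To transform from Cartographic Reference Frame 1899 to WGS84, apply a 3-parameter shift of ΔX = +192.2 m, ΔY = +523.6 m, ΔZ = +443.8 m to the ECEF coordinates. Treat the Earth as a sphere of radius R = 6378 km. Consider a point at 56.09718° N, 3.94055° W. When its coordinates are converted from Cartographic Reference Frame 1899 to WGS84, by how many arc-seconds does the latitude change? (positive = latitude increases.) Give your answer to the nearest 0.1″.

sin φ = 0.829985, cos φ = 0.557786, sin λ = -0.068721, cos λ = 0.997636.
North component: ΔN = −sin φ cos λ·ΔX − sin φ sin λ·ΔY + cos φ·ΔZ = −(0.829985)(0.997636)(192.2) − (0.829985)(-0.068721)(523.6) + (0.557786)(443.8) = 118.26 m.
1° of latitude spans πR/180 = 111317 m, so Δφ = 118.26 / 111317 × 3600 = 3.825″.

Δφ = 3.8″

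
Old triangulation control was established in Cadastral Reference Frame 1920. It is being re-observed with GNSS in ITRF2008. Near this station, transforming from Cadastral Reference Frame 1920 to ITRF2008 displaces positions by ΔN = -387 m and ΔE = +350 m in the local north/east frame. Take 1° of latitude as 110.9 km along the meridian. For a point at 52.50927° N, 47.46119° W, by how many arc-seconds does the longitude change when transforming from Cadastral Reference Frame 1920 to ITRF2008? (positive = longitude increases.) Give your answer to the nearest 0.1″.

Δλ = 18.7″

At latitude 52.50927°, cos φ = 0.608633.
1° of longitude at this latitude = 110.9 × cos φ = 67.50 km, so Δλ = 350.0 / 67497.4 = 0.0051854° = 18.667″.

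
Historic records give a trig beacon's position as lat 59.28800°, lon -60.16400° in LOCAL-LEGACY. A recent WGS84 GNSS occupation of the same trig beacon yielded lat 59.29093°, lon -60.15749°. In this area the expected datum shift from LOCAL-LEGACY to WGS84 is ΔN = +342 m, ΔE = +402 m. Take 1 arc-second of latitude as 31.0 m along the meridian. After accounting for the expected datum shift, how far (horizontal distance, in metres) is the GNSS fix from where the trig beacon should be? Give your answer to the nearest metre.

Observed coordinate differences: Δφ = +0.00293°, Δλ = +0.00651°.
Converting to metres (1° lat = 111600 m, cos φ = 0.510723): observed ΔN = 327.0 m, observed ΔE = 371.0 m.
Subtracting the expected shift leaves a residual of 327.0 − (342) = -15.0 m north and 371.0 − (402) = -31.0 m east.
Residual distance = √((-15.0)² + (-31.0)²) = 34.4 m.

34 m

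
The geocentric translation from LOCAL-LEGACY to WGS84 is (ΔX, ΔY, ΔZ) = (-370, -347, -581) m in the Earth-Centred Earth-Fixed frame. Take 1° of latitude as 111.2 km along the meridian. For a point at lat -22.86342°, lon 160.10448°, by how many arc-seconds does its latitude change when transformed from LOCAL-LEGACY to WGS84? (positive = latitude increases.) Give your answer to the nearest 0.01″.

sin φ = -0.388536, cos φ = 0.921434, sin λ = 0.340306, cos λ = -0.940315.
North component: ΔN = −sin φ cos λ·ΔX − sin φ sin λ·ΔY + cos φ·ΔZ = −(-0.388536)(-0.940315)(-370) − (-0.388536)(0.340306)(-347) + (0.921434)(-581) = -446.06 m.
1° of latitude spans 111200 m, so Δφ = -446.06 / 111200 × 3600 = -14.441″.

Δφ = -14.44″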